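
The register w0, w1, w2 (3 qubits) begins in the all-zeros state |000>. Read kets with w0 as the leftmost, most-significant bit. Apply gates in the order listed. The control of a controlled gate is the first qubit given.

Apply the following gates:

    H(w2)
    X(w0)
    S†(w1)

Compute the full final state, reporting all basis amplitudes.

The final amplitudes are sqrt(2)/2 on |100>, sqrt(2)/2 on |101>, and 0 on every other basis state.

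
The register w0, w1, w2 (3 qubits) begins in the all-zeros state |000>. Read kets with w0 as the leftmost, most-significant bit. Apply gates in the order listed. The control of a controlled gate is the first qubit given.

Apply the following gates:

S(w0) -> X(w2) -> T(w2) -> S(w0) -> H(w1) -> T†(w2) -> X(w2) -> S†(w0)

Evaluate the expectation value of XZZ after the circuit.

In the final state, XZZ has expectation 0.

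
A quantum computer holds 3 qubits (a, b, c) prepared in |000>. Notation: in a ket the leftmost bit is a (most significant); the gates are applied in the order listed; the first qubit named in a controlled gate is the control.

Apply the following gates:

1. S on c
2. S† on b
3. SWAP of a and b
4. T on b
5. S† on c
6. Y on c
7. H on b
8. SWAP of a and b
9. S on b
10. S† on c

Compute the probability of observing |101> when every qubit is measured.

Outcome |101> occurs with probability 1/2.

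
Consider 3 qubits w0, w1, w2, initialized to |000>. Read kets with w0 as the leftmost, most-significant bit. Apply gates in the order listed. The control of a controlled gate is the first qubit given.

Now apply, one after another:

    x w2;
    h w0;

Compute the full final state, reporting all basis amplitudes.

After the circuit, the state carries amplitude sqrt(2)/2 on |001>, sqrt(2)/2 on |101>, and 0 on every other basis state.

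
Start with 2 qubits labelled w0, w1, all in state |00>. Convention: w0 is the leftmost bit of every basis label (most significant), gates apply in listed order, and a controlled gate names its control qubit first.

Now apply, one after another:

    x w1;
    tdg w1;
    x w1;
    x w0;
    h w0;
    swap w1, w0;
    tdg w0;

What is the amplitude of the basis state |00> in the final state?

|00> carries amplitude -sqrt(2)*exp(3*I*pi/4)/2 in the final state.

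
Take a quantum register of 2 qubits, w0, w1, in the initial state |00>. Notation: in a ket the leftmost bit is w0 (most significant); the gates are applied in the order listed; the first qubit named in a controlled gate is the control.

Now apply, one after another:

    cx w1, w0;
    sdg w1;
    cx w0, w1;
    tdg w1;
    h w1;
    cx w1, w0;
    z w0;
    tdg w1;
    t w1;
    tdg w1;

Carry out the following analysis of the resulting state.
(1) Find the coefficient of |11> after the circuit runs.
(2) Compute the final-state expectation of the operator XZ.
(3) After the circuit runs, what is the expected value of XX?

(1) The final state's coefficient on |11> equals sqrt(2)*exp(3*I*pi/4)/2.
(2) In the final state, XZ has expectation 0.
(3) The expectation value of XX is -sqrt(2)/2.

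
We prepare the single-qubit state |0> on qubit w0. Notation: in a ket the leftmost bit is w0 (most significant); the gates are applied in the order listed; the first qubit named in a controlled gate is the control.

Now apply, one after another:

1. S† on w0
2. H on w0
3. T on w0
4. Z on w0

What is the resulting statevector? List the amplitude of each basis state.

After the circuit, the state carries amplitude sqrt(2)/2 on |0>, -sqrt(2)*exp(I*pi/4)/2 on |1>.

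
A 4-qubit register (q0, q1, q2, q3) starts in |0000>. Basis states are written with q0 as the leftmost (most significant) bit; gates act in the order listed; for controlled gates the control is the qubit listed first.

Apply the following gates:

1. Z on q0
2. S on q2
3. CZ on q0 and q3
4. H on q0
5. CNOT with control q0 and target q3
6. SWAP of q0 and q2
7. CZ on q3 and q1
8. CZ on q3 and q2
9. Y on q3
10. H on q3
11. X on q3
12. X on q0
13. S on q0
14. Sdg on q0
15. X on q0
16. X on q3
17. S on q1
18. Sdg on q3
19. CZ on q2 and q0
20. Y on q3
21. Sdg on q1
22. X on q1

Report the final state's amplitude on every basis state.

The final amplitudes are I/2 on |0100>, -1/2 on |0101>, -I/2 on |0110>, -1/2 on |0111>, and 0 on every other basis state. Key observation: steps 11-16 multiply out to the identity, so the circuit reduces to the remaining gates.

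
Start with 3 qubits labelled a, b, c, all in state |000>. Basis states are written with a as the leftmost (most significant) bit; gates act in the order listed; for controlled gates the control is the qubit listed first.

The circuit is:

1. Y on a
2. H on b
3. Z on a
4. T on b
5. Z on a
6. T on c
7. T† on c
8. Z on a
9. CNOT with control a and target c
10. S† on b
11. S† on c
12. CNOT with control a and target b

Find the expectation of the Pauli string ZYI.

In the final state, ZYI has expectation -sqrt(2)/2. Key observation: the block from step 5 through step 8 cancels to the identity and can be dropped.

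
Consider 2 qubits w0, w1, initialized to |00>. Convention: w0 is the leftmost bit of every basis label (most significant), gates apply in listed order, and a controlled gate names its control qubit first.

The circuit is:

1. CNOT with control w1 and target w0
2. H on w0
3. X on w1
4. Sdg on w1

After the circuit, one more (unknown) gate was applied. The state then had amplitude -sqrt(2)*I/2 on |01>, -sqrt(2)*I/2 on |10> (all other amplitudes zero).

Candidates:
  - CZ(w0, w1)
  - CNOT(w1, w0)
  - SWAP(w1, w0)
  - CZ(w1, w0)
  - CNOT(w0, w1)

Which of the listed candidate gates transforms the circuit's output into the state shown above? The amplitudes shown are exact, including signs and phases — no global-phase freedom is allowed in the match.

The unique candidate consistent with the amplitudes is CNOT(w0, w1).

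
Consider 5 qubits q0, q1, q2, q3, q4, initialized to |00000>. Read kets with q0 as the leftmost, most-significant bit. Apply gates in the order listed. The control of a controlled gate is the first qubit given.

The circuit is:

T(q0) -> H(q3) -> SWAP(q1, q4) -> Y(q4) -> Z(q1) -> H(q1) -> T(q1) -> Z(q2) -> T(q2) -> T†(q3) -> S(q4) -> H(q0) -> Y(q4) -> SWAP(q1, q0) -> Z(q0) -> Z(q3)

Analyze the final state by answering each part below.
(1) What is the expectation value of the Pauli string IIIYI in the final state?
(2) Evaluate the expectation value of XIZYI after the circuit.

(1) The expectation value of IIIYI is sqrt(2)/2.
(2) In the final state, XIZYI has expectation -1/2.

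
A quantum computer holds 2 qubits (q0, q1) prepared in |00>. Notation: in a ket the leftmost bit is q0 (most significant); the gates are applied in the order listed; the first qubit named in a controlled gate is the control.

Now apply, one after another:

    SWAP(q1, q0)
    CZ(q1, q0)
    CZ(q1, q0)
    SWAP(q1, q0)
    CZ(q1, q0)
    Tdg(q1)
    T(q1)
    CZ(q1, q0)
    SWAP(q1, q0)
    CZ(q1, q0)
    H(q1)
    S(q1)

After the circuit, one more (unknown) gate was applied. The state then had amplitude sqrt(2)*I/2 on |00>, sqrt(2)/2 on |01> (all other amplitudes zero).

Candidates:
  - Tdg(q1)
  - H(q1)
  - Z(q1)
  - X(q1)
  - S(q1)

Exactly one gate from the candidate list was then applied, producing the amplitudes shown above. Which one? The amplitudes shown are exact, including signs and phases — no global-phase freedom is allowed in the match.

The unique candidate consistent with the amplitudes is X(q1). Key observation: the block from step 3 through step 10 cancels to the identity and can be dropped.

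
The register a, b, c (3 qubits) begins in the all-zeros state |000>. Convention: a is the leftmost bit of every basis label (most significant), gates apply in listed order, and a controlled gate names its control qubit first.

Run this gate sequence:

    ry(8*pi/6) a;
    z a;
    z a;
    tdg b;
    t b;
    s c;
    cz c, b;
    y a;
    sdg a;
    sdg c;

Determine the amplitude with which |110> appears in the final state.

|110> carries amplitude 0 in the final state.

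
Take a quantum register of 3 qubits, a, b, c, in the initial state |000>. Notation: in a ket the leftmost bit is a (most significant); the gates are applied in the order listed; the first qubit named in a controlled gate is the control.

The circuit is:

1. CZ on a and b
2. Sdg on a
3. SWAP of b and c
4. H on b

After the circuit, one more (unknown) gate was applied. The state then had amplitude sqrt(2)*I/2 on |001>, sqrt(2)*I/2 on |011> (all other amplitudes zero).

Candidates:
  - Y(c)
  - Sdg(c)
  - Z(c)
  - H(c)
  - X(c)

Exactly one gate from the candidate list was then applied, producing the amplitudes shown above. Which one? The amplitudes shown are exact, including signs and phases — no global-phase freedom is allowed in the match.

The applied gate was Y(c).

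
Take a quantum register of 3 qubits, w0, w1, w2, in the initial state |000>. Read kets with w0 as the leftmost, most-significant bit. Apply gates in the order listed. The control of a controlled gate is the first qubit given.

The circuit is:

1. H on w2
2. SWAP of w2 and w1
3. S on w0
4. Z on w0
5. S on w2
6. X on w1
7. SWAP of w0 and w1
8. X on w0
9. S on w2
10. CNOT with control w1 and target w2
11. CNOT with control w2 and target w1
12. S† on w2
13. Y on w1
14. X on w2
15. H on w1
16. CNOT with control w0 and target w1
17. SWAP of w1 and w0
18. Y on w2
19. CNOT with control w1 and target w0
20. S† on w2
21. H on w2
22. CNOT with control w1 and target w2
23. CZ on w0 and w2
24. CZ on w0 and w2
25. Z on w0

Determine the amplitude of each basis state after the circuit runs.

After the circuit, the state carries amplitude sqrt(2)/4 on |000>, sqrt(2)/4 on |001>, sqrt(2)/4 on |010>, sqrt(2)/4 on |011>, sqrt(2)/4 on |100>, sqrt(2)/4 on |101>, sqrt(2)/4 on |110>, sqrt(2)/4 on |111>. Key observation: the block from step 23 through step 24 cancels to the identity and can be dropped.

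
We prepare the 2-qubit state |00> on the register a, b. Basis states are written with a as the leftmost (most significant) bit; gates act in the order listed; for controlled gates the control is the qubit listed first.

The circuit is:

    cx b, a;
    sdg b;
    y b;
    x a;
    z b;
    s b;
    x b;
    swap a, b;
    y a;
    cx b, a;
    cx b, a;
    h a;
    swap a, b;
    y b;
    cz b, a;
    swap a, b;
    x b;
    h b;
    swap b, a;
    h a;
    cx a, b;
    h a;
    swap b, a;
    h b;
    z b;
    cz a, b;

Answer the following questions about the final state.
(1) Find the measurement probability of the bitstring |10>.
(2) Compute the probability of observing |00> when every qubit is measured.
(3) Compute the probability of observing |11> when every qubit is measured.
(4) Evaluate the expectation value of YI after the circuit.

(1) The probability of measuring |10> is 1/2.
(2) The probability of measuring |00> is 1/2.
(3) Outcome |11> occurs with probability 0.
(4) The expectation value of YI is 0.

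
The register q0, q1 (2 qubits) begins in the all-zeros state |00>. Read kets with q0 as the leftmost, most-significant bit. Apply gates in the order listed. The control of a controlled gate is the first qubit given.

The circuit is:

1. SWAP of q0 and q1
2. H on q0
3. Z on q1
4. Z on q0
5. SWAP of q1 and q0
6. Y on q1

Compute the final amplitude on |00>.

The final state's coefficient on |00> equals sqrt(2)*I/2.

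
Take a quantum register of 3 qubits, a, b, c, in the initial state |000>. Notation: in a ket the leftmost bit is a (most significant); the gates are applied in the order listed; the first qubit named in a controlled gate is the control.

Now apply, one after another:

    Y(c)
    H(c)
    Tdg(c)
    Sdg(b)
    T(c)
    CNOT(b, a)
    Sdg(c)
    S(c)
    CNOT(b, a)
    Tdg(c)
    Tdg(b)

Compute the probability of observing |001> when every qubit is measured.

Outcome |001> occurs with probability 1/2.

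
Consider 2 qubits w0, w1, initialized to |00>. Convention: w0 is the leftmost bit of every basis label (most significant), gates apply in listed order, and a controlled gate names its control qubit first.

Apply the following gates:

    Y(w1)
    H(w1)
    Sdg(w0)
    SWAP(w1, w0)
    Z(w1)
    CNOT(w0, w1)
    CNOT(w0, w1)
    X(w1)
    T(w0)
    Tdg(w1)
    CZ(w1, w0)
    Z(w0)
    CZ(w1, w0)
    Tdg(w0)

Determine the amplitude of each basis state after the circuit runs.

The final amplitudes are 0 on |00>, sqrt(2)*exp(I*pi/4)/2 on |01>, 0 on |10>, sqrt(2)*exp(I*pi/4)/2 on |11>. Key observation: the block from step 6 through step 7 cancels to the identity and can be dropped.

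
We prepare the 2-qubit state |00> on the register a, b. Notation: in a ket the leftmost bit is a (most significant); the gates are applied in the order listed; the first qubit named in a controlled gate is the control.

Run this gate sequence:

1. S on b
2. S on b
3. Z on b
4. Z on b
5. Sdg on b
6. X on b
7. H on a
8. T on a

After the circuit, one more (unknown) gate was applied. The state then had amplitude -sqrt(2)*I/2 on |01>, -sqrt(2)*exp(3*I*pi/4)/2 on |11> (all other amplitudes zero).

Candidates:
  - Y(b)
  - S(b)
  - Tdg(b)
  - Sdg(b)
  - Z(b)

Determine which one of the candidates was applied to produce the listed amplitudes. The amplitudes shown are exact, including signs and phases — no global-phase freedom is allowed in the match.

The unique candidate consistent with the amplitudes is Sdg(b).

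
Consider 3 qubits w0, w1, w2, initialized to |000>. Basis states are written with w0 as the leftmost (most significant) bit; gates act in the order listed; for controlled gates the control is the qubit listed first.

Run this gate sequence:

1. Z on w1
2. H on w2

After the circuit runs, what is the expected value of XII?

In the final state, XII has expectation 0.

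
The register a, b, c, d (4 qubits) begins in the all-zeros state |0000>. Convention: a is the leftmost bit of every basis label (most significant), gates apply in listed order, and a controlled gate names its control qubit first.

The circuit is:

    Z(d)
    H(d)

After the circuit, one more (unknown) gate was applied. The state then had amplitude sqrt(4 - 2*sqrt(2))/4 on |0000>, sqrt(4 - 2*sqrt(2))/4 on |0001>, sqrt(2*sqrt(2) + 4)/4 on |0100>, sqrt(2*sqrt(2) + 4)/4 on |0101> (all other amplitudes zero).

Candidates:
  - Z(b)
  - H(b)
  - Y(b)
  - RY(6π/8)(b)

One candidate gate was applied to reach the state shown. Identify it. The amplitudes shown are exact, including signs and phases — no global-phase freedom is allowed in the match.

The applied gate was RY(6π/8)(b).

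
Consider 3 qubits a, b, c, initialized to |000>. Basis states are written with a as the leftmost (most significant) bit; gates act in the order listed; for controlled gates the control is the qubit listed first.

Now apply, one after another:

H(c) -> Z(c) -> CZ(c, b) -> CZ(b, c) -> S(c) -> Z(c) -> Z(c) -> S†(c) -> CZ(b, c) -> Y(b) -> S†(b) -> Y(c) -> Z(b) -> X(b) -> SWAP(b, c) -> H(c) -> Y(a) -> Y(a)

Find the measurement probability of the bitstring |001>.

The probability of measuring |001> is 1/4. Key observation: gates 4-9 undo each other exactly, leaving only the rest of the circuit to track.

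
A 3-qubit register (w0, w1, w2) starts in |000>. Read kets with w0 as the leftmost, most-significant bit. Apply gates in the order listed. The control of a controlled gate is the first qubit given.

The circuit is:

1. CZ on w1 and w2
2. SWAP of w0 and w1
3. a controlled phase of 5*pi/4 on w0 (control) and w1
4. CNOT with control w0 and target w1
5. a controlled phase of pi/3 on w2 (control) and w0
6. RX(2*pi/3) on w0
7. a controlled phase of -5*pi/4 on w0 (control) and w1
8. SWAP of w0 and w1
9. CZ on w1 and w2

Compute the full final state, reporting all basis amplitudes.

After the circuit, the state carries amplitude 1/2 on |000>, -sqrt(3)*I/2 on |010>, and 0 on every other basis state.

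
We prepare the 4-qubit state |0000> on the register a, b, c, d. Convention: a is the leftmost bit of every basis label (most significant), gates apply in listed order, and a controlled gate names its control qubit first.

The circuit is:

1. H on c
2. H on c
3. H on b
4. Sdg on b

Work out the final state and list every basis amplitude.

After the circuit, the state carries amplitude sqrt(2)/2 on |0000>, -sqrt(2)*I/2 on |0100>, and 0 on every other basis state. Key observation: gates 1-2 undo each other exactly, leaving only the rest of the circuit to track.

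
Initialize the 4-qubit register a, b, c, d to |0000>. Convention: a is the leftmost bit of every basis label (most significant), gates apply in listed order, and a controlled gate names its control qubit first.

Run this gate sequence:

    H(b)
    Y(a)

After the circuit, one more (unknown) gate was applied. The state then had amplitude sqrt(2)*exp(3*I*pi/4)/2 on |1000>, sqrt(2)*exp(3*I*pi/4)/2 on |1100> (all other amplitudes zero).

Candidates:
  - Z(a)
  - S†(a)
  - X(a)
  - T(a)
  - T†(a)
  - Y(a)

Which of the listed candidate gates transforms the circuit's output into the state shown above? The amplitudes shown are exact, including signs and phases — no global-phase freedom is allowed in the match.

The unique candidate consistent with the amplitudes is T(a).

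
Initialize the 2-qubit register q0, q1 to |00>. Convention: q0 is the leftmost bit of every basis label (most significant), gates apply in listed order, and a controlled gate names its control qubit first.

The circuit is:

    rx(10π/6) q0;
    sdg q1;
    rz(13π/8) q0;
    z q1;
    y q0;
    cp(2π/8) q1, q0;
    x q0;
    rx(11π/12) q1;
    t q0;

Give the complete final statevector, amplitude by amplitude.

The final amplitudes are 3*I*sqrt(1/2 - sqrt(2)/4)*exp(-13*I*pi/16)/4 - sqrt(3)*I*sqrt(sqrt(2)/4 + 1/2)*exp(-13*I*pi/16)/4 on |00>, -sqrt(3)*sqrt(1/2 - sqrt(2)/4)*exp(-13*I*pi/16)/4 - 3*sqrt(sqrt(2)/4 + 1/2)*exp(-13*I*pi/16)/4 on |01>, sqrt(3)*sqrt(1/2 - sqrt(2)/4)*exp(-15*I*pi/16)/4 - sqrt(sqrt(2)/4 + 1/2)*exp(-15*I*pi/16)/4 on |10>, sqrt(3)*I*sqrt(sqrt(2)/4 + 1/2)*exp(-15*I*pi/16)/4 + I*sqrt(1/2 - sqrt(2)/4)*exp(-15*I*pi/16)/4 on |11>.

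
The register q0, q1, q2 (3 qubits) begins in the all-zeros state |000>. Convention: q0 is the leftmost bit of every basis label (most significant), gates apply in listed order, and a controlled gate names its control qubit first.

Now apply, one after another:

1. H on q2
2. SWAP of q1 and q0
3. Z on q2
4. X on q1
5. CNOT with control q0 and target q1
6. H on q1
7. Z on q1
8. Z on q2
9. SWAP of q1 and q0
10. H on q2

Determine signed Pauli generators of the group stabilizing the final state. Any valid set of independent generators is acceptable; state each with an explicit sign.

The final state is stabilized by the group generated by +XII, +IZI, +IIZ; other independent generating sets are equally valid.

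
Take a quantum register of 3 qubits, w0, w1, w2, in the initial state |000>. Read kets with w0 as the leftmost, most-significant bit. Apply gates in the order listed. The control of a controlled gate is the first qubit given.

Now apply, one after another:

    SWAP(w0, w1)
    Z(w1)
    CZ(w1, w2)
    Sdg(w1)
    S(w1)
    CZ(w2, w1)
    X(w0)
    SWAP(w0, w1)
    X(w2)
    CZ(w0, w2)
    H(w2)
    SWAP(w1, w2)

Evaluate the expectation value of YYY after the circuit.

The observable YYY averages to 0.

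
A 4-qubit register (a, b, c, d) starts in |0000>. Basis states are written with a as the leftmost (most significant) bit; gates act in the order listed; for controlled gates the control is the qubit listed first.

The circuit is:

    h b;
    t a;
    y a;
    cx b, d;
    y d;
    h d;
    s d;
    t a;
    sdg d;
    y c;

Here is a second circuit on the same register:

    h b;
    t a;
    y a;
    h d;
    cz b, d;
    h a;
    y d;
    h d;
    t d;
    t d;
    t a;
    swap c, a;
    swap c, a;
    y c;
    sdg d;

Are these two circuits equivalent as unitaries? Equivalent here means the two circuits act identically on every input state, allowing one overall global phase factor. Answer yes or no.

No — the two circuits implement different unitaries, even allowing a global phase.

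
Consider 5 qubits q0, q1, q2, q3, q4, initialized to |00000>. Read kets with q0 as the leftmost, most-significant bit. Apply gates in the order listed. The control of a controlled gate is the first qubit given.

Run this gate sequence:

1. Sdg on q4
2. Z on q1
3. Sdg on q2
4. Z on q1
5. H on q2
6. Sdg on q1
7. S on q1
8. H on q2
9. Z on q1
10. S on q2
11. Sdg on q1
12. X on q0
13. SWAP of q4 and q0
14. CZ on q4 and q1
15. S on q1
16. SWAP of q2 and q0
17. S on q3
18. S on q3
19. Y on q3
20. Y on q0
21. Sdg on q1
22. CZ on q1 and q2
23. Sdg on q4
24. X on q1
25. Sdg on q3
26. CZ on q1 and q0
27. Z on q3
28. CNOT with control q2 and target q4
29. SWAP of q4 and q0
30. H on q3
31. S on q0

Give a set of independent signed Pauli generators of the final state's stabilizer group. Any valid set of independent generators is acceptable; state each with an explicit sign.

The stabilizer group can be generated by -IIIXI, -ZIIII, -IZIII, +IIZII, -IIIIZ, among other valid generating sets. Key observation: the block from step 3 through step 10 cancels to the identity and can be dropped.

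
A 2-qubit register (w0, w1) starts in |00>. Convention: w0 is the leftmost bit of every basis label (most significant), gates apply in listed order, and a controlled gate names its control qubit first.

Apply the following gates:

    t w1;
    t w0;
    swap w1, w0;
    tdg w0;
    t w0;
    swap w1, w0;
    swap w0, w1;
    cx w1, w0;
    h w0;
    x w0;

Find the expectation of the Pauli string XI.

The observable XI averages to 1. Key observation: the block from step 3 through step 6 cancels to the identity and can be dropped.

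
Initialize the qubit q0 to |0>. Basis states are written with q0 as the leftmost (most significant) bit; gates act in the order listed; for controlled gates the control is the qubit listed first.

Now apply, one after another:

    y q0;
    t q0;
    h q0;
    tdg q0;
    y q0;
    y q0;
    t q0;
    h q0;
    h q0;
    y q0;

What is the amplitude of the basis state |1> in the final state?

The final state's coefficient on |1> equals -sqrt(2)*exp(I*pi/4)/2. Key observation: the block from step 3 through step 8 cancels to the identity and can be dropped.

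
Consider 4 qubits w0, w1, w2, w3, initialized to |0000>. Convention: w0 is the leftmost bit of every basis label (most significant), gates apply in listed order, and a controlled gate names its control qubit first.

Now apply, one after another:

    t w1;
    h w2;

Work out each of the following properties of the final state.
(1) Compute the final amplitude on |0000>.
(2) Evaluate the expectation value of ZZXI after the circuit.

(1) The amplitude on |0000> is sqrt(2)/2.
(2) In the final state, ZZXI has expectation 1.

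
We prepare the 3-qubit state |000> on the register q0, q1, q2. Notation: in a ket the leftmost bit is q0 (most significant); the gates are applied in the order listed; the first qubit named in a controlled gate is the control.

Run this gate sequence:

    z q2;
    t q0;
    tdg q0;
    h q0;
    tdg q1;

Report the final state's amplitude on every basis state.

After the circuit, the state carries amplitude sqrt(2)/2 on |000>, sqrt(2)/2 on |100>, and 0 on every other basis state.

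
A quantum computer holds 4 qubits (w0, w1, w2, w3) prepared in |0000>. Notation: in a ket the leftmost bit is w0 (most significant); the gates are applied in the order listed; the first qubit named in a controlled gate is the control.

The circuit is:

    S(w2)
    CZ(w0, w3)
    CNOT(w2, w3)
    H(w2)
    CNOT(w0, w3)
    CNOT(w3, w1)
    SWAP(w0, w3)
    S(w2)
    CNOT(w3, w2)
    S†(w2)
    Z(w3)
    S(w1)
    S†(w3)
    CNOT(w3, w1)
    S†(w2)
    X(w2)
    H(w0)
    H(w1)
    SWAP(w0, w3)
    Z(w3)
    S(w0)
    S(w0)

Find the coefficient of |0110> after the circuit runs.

The final state's coefficient on |0110> equals sqrt(2)/4.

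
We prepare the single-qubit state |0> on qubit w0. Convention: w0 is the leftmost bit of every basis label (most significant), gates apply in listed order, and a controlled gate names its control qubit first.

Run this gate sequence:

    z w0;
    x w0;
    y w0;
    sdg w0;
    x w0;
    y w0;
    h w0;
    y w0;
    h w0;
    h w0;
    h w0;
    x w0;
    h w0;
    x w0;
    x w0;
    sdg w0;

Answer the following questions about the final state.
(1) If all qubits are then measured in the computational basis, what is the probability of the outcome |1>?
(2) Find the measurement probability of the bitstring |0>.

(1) A full measurement returns |1> with probability 1/2.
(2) The probability of measuring |0> is 1/2.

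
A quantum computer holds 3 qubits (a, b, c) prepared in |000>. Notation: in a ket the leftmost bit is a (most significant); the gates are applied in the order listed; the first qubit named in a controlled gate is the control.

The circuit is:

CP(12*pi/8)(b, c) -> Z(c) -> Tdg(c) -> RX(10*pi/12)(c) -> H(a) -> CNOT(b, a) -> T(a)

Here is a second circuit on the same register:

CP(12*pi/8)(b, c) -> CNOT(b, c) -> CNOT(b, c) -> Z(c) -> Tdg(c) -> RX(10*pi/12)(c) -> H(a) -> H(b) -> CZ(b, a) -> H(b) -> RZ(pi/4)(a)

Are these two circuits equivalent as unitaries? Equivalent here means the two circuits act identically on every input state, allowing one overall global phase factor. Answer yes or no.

No, they are not equivalent — no single phase factor reconciles the two unitaries.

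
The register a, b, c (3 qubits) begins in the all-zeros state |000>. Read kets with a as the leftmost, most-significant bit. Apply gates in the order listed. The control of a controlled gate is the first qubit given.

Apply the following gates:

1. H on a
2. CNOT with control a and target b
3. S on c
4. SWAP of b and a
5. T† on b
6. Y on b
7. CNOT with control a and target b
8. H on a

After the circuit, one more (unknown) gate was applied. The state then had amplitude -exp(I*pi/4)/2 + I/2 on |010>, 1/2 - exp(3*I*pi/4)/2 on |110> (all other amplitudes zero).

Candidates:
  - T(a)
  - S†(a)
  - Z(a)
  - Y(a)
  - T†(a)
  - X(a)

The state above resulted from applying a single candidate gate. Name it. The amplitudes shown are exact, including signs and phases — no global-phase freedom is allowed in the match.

The unique candidate consistent with the amplitudes is S†(a).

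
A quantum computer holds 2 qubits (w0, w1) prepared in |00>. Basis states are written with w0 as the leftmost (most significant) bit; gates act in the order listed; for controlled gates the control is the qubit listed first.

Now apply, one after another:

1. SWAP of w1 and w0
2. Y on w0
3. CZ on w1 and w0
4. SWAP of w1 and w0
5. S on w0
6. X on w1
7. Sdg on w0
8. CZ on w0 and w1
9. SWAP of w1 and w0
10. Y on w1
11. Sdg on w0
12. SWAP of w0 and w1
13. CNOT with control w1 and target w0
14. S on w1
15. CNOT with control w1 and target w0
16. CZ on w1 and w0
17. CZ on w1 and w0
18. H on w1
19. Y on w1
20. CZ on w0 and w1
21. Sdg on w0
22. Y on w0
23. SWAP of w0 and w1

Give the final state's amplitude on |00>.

The final state's coefficient on |00> equals -sqrt(2)*I/2.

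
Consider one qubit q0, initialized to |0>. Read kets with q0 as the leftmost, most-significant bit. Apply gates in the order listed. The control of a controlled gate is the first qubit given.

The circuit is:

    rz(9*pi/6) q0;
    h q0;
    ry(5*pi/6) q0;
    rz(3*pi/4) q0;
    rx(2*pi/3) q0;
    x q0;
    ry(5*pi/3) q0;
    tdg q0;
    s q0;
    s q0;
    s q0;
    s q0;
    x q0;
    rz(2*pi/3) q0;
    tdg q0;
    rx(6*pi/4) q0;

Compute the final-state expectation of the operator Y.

In the final state, Y has expectation 1/8 - 9*sqrt(2)/16.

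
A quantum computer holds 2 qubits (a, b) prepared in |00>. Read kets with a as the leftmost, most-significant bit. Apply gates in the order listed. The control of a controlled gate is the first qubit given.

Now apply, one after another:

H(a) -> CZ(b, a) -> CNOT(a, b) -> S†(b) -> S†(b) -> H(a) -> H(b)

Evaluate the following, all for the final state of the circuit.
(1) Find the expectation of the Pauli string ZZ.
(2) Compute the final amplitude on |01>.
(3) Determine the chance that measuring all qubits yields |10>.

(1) The observable ZZ averages to -1.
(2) The final state's coefficient on |01> equals sqrt(2)/2.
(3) A full measurement returns |10> with probability 1/2.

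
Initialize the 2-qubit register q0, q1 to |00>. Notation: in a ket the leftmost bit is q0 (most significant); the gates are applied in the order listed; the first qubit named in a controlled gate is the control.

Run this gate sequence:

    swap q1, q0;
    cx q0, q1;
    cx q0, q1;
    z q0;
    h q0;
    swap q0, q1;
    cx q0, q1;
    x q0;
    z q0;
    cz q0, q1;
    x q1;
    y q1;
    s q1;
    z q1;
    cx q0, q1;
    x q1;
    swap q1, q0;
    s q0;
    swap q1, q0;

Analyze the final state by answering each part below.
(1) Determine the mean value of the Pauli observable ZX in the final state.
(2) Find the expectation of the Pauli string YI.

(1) The observable ZX averages to -1.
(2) In the final state, YI has expectation 0.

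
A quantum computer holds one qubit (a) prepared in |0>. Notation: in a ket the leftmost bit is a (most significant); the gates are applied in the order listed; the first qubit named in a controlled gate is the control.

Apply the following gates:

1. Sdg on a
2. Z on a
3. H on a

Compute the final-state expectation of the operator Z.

The expectation value of Z is 0.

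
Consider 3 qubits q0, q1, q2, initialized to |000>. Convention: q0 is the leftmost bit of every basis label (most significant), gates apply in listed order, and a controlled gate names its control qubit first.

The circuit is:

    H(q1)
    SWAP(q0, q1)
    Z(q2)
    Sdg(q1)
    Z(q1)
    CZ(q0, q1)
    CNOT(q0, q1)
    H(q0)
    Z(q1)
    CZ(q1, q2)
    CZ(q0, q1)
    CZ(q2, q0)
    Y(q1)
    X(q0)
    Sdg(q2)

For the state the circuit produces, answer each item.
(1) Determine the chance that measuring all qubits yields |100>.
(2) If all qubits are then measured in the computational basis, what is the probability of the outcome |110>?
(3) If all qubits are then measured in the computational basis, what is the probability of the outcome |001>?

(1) Outcome |100> occurs with probability 1/4.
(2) The probability of measuring |110> is 1/4.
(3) The probability of measuring |001> is 0.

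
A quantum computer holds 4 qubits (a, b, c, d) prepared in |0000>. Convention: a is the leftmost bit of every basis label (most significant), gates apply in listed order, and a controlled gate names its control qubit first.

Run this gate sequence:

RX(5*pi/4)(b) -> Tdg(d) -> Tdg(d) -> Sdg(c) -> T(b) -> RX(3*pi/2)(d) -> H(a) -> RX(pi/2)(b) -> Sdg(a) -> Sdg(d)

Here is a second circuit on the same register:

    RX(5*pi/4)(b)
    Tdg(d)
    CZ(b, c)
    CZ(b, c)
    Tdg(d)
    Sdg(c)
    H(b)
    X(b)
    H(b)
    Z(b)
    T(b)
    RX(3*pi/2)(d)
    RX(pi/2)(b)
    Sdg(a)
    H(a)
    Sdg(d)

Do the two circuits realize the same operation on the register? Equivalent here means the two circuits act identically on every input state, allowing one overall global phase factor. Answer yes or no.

No, they are not equivalent — no single phase factor reconciles the two unitaries.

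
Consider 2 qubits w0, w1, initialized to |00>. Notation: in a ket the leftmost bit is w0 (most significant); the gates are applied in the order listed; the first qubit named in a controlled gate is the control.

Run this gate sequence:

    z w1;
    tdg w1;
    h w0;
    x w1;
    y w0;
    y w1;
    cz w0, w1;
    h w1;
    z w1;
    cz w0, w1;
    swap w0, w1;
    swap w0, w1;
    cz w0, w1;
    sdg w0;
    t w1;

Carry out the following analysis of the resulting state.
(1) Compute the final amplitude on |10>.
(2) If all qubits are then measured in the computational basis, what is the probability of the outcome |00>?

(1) The amplitude on |10> is -I/2. Key observation: steps 10-13 multiply out to the identity, so the circuit reduces to the remaining gates.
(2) A full measurement returns |00> with probability 1/4.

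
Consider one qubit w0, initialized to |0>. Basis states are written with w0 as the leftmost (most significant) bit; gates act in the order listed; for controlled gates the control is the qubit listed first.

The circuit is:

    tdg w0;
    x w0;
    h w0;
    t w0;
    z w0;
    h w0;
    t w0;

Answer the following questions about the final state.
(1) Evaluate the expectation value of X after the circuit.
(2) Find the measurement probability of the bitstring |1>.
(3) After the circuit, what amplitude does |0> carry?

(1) The observable X averages to 1/2.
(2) The probability of measuring |1> is 1/2 - sqrt(2)/4.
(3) The final state's coefficient on |0> equals 1/2 + exp(I*pi/4)/2.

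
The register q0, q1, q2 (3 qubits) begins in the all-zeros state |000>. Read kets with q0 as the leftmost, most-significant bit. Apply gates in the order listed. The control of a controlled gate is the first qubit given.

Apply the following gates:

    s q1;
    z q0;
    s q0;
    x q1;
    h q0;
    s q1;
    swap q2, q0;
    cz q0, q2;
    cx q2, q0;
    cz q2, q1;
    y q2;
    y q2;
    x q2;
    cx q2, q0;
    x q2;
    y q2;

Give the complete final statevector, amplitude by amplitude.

The final amplitudes are -sqrt(2)/2 on |110>, -sqrt(2)/2 on |111>, and 0 on every other basis state.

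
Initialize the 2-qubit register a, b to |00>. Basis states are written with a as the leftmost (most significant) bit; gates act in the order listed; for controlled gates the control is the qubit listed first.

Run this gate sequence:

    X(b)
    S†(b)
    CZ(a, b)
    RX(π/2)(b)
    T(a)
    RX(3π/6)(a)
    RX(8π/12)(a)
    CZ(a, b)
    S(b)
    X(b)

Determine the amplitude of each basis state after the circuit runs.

The resulting statevector has amplitude 1/4 - sqrt(3)/4 on |00>, -1/4 + sqrt(3)/4 on |01>, I*(1 + sqrt(3))/4 on |10>, I*(1 + sqrt(3))/4 on |11>.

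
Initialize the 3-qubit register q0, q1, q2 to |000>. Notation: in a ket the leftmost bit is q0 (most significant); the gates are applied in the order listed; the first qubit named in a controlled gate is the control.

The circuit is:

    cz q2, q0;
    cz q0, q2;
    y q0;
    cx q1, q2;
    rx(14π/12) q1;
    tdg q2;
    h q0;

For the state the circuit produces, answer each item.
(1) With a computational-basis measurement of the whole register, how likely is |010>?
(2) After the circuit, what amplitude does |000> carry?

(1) The probability of measuring |010> is sqrt(3)/8 + 1/4.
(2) The amplitude on |000> is I*(1 - sqrt(3))/4.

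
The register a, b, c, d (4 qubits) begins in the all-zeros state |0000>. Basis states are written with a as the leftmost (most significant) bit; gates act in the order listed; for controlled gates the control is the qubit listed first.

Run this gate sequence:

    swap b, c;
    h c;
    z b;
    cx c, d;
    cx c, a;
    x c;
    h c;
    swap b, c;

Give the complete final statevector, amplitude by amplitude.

After the circuit, the state carries amplitude 1/2 on |0000>, -1/2 on |0100>, 1/2 on |1001>, 1/2 on |1101>, and 0 on every other basis state.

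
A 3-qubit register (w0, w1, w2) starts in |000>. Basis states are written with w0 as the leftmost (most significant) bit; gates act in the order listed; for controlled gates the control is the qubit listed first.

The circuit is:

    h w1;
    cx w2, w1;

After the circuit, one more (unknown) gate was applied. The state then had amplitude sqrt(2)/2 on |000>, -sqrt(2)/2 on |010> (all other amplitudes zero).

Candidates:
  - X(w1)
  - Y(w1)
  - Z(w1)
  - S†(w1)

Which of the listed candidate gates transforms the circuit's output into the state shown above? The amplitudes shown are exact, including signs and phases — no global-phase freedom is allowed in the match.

The unique candidate consistent with the amplitudes is Z(w1).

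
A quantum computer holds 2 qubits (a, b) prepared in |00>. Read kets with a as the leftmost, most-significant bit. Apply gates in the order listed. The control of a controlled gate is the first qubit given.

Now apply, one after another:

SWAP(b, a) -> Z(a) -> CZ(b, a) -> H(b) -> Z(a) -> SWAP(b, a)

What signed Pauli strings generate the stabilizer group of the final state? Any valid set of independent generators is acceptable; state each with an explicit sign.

The final state is stabilized by the group generated by +XI, +IZ; other independent generating sets are equally valid.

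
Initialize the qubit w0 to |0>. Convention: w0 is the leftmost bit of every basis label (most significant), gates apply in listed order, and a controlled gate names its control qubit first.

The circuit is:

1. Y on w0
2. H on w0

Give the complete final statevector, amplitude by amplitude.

The final amplitudes are sqrt(2)*I/2 on |0>, -sqrt(2)*I/2 on |1>.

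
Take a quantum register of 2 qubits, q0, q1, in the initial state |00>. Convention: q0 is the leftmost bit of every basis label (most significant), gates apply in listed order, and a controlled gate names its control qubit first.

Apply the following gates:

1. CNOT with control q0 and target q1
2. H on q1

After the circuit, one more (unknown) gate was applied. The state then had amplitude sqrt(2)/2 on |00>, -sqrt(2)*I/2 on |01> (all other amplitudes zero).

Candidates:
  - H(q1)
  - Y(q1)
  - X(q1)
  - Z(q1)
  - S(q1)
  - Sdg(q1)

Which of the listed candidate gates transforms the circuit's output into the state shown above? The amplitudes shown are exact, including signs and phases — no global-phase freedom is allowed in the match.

It was Sdg(q1) that produced the state shown.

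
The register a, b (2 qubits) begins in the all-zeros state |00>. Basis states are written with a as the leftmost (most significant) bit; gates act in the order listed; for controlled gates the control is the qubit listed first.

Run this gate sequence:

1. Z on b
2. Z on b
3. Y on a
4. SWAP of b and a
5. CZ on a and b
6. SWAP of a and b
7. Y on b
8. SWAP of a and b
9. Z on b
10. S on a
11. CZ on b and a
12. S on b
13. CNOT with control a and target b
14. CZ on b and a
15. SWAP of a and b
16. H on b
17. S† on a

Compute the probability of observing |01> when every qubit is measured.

Outcome |01> occurs with probability 1/2.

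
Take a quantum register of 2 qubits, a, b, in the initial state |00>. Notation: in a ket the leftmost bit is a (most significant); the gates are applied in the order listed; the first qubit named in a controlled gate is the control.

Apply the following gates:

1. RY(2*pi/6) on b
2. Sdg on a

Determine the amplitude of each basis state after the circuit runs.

After the circuit, the state carries amplitude sqrt(3)/2 on |00>, 1/2 on |01>, 0 on |10>, 0 on |11>.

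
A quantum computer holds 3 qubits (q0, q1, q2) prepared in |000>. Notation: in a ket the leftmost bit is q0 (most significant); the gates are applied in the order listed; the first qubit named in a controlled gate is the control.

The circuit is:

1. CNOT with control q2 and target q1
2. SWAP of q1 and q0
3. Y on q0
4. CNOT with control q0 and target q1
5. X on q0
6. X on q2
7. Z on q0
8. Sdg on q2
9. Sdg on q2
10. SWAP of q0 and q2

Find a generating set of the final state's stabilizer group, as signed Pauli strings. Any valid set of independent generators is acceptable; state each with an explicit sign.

The final state is stabilized by the group generated by -ZII, -IZI, +IIZ; other independent generating sets are equally valid.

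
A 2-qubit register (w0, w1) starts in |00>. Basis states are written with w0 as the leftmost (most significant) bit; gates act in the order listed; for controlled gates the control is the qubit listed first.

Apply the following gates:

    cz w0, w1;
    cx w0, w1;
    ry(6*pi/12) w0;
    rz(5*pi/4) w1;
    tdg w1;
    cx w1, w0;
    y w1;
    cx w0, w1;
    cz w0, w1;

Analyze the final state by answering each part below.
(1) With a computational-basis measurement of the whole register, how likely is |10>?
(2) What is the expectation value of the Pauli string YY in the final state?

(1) Outcome |10> occurs with probability 1/2.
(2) In the final state, YY has expectation 1.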